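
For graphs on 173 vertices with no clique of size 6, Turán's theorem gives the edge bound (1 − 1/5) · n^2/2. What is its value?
Turán density bound = (4/5) · 173^2/2 = 59858/5 ≈ 11971.6

Turán's theorem: ex(n, K_{r+1}) is achieved by the complete r-partite Turán graph T(n, r) with parts as balanced as possible, and is at most (1 − 1/r) · n^2/2. For r = 5, n = 173: the density bound is (4/5) · 29929/2 = 59858/5 ≈ 11971.6. The integer-valued extremum is e(T(173, 5)) = 11971, which is strictly less than the density bound 59858/5 since 5 ∤ 173 (the parts of T(173, 5) cannot all be equal).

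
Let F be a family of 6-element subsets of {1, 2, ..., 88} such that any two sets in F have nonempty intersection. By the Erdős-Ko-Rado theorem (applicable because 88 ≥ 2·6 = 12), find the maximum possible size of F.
max |F| = C(87, 5) = 36949857

The Erdős-Ko-Rado theorem states: for n ≥ 2k, an intersecting family of k-subsets of an n-element set has size at most C(n − 1, k − 1), with equality for 'star' families {A ⊆ [n] : |A| = k, i ∈ A} (fix an element i). For n = 88, k = 6: C(87, 5) = 36949857.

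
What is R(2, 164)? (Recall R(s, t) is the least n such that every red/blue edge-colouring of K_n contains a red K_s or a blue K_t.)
R(2, 164) = 164

R(2, k) = k for all k ≥ 2: in a 2-colouring of K_k, either some edge is red (a red K_2) or all edges are blue (a blue K_k). And K_{163} coloured all-blue has no blue K_164, so R(2, 164) > 163. Hence R(2, 164) = 164.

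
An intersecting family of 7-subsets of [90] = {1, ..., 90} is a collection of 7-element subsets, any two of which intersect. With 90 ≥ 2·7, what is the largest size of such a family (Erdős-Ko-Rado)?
max |F| = C(89, 6) = 581106988

Erdős-Ko-Rado (1961): when n ≥ 2k, max |F| = C(n−1, k−1). The bound is attained by the star {A : i ∈ A} for any fixed i ∈ [n]. Here C(90−1, 7−1) = C(89, 6) = 581106988.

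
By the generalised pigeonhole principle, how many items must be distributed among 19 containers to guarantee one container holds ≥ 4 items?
n = (4 − 1)·19 + 1 = 58

By the generalised pigeonhole principle, to guarantee some box contains ≥ r objects we need more than (r − 1) · k objects total. Threshold: n = (r − 1) · k + 1. With r = 4 and k = 19: n = 3 · 19 + 1 = 57 + 1 = 58. For n = 57 = 3 · 19, we can put exactly 3 objects in every box, avoiding 4 in any single one — so 58 is tight.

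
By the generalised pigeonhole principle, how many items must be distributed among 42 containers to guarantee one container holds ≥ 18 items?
n = (18 − 1)·42 + 1 = 715

By the generalised pigeonhole principle, to guarantee some box contains ≥ r objects we need more than (r − 1) · k objects total. Threshold: n = (r − 1) · k + 1. With r = 18 and k = 42: n = 17 · 42 + 1 = 714 + 1 = 715. For n = 714 = 17 · 42, we can put exactly 17 objects in every box, avoiding 18 in any single one — so 715 is tight.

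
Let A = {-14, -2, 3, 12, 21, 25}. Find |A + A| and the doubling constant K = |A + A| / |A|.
K = |A + A| / |A| = 20/6 = 10/3

Enumerate A + A = {a + b : a, b ∈ A}. With |A| = 6, there are |A|^2 = 36 ordered sum pairs; collecting distinct values, A + A = {-28, -16, -11, -4, -2, 1, 6, 7, 10, 11, 15, 19, 23, 24, 28, 33, 37, 42, 46, 50}, so |A + A| = 20. Thus K = 20/6 = 10/3. For comparison, the minimum possible |A + A| over all 6-element sets is 2·6 − 1 = 11 (so min K = 11/6), attained only by arithmetic progressions.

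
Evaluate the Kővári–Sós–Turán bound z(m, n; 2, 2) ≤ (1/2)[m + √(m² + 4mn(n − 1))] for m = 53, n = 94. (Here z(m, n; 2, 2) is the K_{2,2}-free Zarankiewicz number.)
z(53, 94; 2, 2) ≤ (1/2)[53 + √(53² + 4·53·94·93)] = (1/2)[53 + √1856113] = 707.6962

Kővári–Sós–Turán: let r_1, ..., r_53 be the row sums and z = Σ r_i the total number of 1s. Each pair of columns can share at most one row with both entries 1 (else a 2×2 all-ones block appears), so Σ_i C(r_i, 2) ≤ C(94, 2) = 4371. By convexity Σ_i C(r_i, 2) ≥ 53·C(z/53, 2) = z(z − 53)/(2·53), giving z² − 53z − 53·94·93 ≤ 0 and hence z ≤ (1/2)[53 + √(2809 + 4·463326)] = (1/2)[53 + √1856113] ≈ (1/2)(53 + 1362.3924) = 707.6962.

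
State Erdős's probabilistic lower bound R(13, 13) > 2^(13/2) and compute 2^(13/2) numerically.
2^(13/2) = 90.5097; so R(13, 13) > 90.5097

Colour each edge of K_n uniformly at random with red/blue. The expected number of monochromatic K_13 is C(n, 13) · 2 · 2^(−C(13,2)). If C(n, 13) · 2^(1 − C(13,2)) < 1, then with positive probability no monochromatic K_13 exists, so R(13, 13) > n. The standard estimate C(n, 13) ≤ n^13/13! shows this inequality holds whenever n ≤ 2^(13/2) (since 13! · 2^(C(13,2) − 1) > 2^(13^2/2) ≥ n^13). Hence R(13, 13) > 2^(13/2) = 90.5097.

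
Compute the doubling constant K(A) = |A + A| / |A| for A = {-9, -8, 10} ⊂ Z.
K = |A + A| / |A| = 6/3 = 2

Enumerate A + A = {a + b : a, b ∈ A}. With |A| = 3, there are |A|^2 = 9 ordered sum pairs; collecting distinct values, A + A = {-18, -17, -16, 1, 2, 20}, so |A + A| = 6. Thus K = 6/3 = 2. For comparison, the minimum possible |A + A| over all 3-element sets is 2·3 − 1 = 5 (so min K = 5/3), attained only by arithmetic progressions.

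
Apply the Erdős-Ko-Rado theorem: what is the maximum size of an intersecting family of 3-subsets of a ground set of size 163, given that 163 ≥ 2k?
max |F| = C(162, 2) = 13041

The Erdős-Ko-Rado theorem states: for n ≥ 2k, an intersecting family of k-subsets of an n-element set has size at most C(n − 1, k − 1), with equality for 'star' families {A ⊆ [n] : |A| = k, i ∈ A} (fix an element i). For n = 163, k = 3: C(162, 2) = 13041.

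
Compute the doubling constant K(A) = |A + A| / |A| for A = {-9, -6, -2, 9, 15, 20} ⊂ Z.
K = |A + A| / |A| = 20/6 = 10/3

Enumerate A + A = {a + b : a, b ∈ A}. With |A| = 6, there are |A|^2 = 36 ordered sum pairs; collecting distinct values, A + A = {-18, -15, -12, -11, -8, -4, 0, 3, 6, 7, 9, 11, 13, 14, 18, 24, 29, 30, 35, 40}, so |A + A| = 20. Thus K = 20/6 = 10/3. For comparison, the minimum possible |A + A| over all 6-element sets is 2·6 − 1 = 11 (so min K = 11/6), attained only by arithmetic progressions.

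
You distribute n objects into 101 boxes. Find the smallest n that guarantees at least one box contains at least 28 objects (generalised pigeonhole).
n = (28 − 1)·101 + 1 = 2728

By the generalised pigeonhole principle, to guarantee some box contains ≥ r objects we need more than (r − 1) · k objects total. Threshold: n = (r − 1) · k + 1. With r = 28 and k = 101: n = 27 · 101 + 1 = 2727 + 1 = 2728. For n = 2727 = 27 · 101, we can put exactly 27 objects in every box, avoiding 28 in any single one — so 2728 is tight.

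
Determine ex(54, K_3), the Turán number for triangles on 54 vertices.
ex(54, K_3) = ⌊54^2/4⌋ = 729

Mantel (1907): a triangle-free graph on n vertices has at most ⌊n^2/4⌋ edges, with equality for the complete bipartite graph K_{⌊n/2⌋, ⌈n/2⌉}. For n = 54: ⌊54^2/4⌋ = ⌊2916/4⌋ = 729. The extremal graph is K_{27, 27}, which has 27·27 = 729 edges.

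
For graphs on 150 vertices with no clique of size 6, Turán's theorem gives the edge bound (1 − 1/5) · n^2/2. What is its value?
Turán density bound = (4/5) · 150^2/2 = 9000

Turán's theorem: ex(n, K_{r+1}) is achieved by the complete r-partite Turán graph T(n, r) with parts as balanced as possible, and is at most (1 − 1/r) · n^2/2. For r = 5, n = 150: the density bound is (4/5) · 22500/2 = 9000. Since 5 ∣ 150, the Turán graph T(150, 5) has parts of equal size 30, and its edge count e(T(150, 5)) = 9000 attains the density bound exactly.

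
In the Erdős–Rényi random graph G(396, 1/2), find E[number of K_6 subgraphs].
E[# K_6] = C(396, 6) · (1/2)^C(6, 2) = 5155981871964 / 2^15 = 1288995467991/8192 ≈ 157348079.588745

For each 6-subset S of vertices (there are C(396, 6) = 5155981871964 such S), let X_S = 1 if S induces a K_6 (all C(6, 2) = 15 edges present). Then P(X_S = 1) = (1/2)^15 = 1/32768. By linearity of expectation, E[# K_6] = C(396, 6) · (1/2)^15 = 5155981871964 / 32768 = 1288995467991/8192 ≈ 157348079.588745.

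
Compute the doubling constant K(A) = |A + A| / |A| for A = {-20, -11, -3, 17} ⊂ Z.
K = |A + A| / |A| = 10/4 = 5/2

Enumerate A + A = {a + b : a, b ∈ A}. With |A| = 4, there are |A|^2 = 16 ordered sum pairs; collecting distinct values, A + A = {-40, -31, -23, -22, -14, -6, -3, 6, 14, 34}, so |A + A| = 10. Thus K = 10/4 = 5/2. For comparison, the minimum possible |A + A| over all 4-element sets is 2·4 − 1 = 7 (so min K = 7/4), attained only by arithmetic progressions.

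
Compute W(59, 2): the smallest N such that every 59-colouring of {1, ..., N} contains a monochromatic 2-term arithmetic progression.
W(59, 2) = 59 + 1 = 60

A 2-term AP is any pair of integers, so a monochromatic 2-AP exists iff some colour is used at least twice. With 59 colours, the colouring i ↦ i on {1, ..., 59} uses each colour once, avoiding any monochromatic pair, so W(59, 2) > 59. For {1, ..., 60}, pigeonhole forces two integers of the same colour, which form a monochromatic 2-AP. Hence W(59, 2) = 60.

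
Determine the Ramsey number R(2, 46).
R(2, 46) = 46

R(2, k) = k for all k ≥ 2: in a 2-colouring of K_k, either some edge is red (a red K_2) or all edges are blue (a blue K_k). And K_{45} coloured all-blue has no blue K_46, so R(2, 46) > 45. Hence R(2, 46) = 46.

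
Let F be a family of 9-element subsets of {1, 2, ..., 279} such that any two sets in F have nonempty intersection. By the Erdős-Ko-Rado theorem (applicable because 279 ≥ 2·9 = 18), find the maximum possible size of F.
max |F| = C(278, 8) = 799276827593530

The Erdős-Ko-Rado theorem states: for n ≥ 2k, an intersecting family of k-subsets of an n-element set has size at most C(n − 1, k − 1), with equality for 'star' families {A ⊆ [n] : |A| = k, i ∈ A} (fix an element i). For n = 279, k = 9: C(278, 8) = 799276827593530.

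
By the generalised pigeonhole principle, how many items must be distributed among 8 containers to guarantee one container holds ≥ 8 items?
n = (8 − 1)·8 + 1 = 57

By the generalised pigeonhole principle, to guarantee some box contains ≥ r objects we need more than (r − 1) · k objects total. Threshold: n = (r − 1) · k + 1. With r = 8 and k = 8: n = 7 · 8 + 1 = 56 + 1 = 57. For n = 56 = 7 · 8, we can put exactly 7 objects in every box, avoiding 8 in any single one — so 57 is tight.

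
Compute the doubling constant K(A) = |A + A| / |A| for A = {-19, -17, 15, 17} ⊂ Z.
K = |A + A| / |A| = 9/4

Enumerate A + A = {a + b : a, b ∈ A}. With |A| = 4, there are |A|^2 = 16 ordered sum pairs; collecting distinct values, A + A = {-38, -36, -34, -4, -2, 0, 30, 32, 34}, so |A + A| = 9. Thus K = 9/4. For comparison, the minimum possible |A + A| over all 4-element sets is 2·4 − 1 = 7 (so min K = 7/4), attained only by arithmetic progressions.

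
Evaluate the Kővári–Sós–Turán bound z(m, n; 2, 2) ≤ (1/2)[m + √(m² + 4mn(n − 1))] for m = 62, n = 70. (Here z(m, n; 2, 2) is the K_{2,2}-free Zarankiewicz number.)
z(62, 70; 2, 2) ≤ (1/2)[62 + √(62² + 4·62·70·69)] = (1/2)[62 + √1201684] = 579.1067

Kővári–Sós–Turán: let r_1, ..., r_62 be the row sums and z = Σ r_i the total number of 1s. Each pair of columns can share at most one row with both entries 1 (else a 2×2 all-ones block appears), so Σ_i C(r_i, 2) ≤ C(70, 2) = 2415. By convexity Σ_i C(r_i, 2) ≥ 62·C(z/62, 2) = z(z − 62)/(2·62), giving z² − 62z − 62·70·69 ≤ 0 and hence z ≤ (1/2)[62 + √(3844 + 4·299460)] = (1/2)[62 + √1201684] ≈ (1/2)(62 + 1096.2135) = 579.1067.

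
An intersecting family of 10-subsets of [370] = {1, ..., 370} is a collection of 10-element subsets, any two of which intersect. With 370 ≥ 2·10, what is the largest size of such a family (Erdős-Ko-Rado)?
max |F| = C(369, 9) = 316792540834038698

The Erdős-Ko-Rado theorem states: for n ≥ 2k, an intersecting family of k-subsets of an n-element set has size at most C(n − 1, k − 1), with equality for 'star' families {A ⊆ [n] : |A| = k, i ∈ A} (fix an element i). For n = 370, k = 10: C(369, 9) = 316792540834038698.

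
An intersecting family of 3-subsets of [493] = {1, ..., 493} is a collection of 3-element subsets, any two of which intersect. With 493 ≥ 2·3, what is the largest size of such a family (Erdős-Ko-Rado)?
max |F| = C(492, 2) = 120786

The Erdős-Ko-Rado theorem states: for n ≥ 2k, an intersecting family of k-subsets of an n-element set has size at most C(n − 1, k − 1), with equality for 'star' families {A ⊆ [n] : |A| = k, i ∈ A} (fix an element i). For n = 493, k = 3: C(492, 2) = 120786.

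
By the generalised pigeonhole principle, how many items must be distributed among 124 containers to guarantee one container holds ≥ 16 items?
n = (16 − 1)·124 + 1 = 1861

By the generalised pigeonhole principle, to guarantee some box contains ≥ r objects we need more than (r − 1) · k objects total. Threshold: n = (r − 1) · k + 1. With r = 16 and k = 124: n = 15 · 124 + 1 = 1860 + 1 = 1861. For n = 1860 = 15 · 124, we can put exactly 15 objects in every box, avoiding 16 in any single one — so 1861 is tight.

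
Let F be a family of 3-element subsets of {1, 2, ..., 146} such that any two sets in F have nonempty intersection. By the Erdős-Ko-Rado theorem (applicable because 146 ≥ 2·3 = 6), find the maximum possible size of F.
max |F| = C(145, 2) = 10440

Erdős-Ko-Rado (1961): when n ≥ 2k, max |F| = C(n−1, k−1). The bound is attained by the star {A : i ∈ A} for any fixed i ∈ [n]. Here C(146−1, 3−1) = C(145, 2) = 10440.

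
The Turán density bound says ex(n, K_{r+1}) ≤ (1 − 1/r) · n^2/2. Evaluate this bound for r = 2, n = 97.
Turán density bound = (1/2) · 97^2/2 = 9409/4 ≈ 2352.25

Turán's theorem: ex(n, K_{r+1}) is achieved by the complete r-partite Turán graph T(n, r) with parts as balanced as possible, and is at most (1 − 1/r) · n^2/2. For r = 2, n = 97: the density bound is (1/2) · 9409/2 = 9409/4 ≈ 2352.25. The integer-valued extremum is e(T(97, 2)) = 2352, which is strictly less than the density bound 9409/4 since 2 ∤ 97 (the parts of T(97, 2) cannot all be equal).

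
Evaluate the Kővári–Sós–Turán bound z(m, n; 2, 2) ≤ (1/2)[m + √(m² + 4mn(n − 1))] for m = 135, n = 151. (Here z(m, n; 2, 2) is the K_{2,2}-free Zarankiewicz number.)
z(135, 151; 2, 2) ≤ (1/2)[135 + √(135² + 4·135·151·150)] = (1/2)[135 + √12249225] = 1817.4446

Kővári–Sós–Turán: let r_1, ..., r_135 be the row sums and z = Σ r_i the total number of 1s. Each pair of columns can share at most one row with both entries 1 (else a 2×2 all-ones block appears), so Σ_i C(r_i, 2) ≤ C(151, 2) = 11325. By convexity Σ_i C(r_i, 2) ≥ 135·C(z/135, 2) = z(z − 135)/(2·135), giving z² − 135z − 135·151·150 ≤ 0 and hence z ≤ (1/2)[135 + √(18225 + 4·3057750)] = (1/2)[135 + √12249225] ≈ (1/2)(135 + 3499.8893) = 1817.4446.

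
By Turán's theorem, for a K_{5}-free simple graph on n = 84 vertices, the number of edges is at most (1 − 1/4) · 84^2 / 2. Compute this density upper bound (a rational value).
Turán density bound = (3/4) · 84^2/2 = 2646

Turán's theorem: ex(n, K_{r+1}) is achieved by the complete r-partite Turán graph T(n, r) with parts as balanced as possible, and is at most (1 − 1/r) · n^2/2. For r = 4, n = 84: the density bound is (3/4) · 7056/2 = 2646. Since 4 ∣ 84, the Turán graph T(84, 4) has parts of equal size 21, and its edge count e(T(84, 4)) = 2646 attains the density bound exactly.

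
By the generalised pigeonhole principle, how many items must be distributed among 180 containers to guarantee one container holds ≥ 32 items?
n = (32 − 1)·180 + 1 = 5581

By the generalised pigeonhole principle, to guarantee some box contains ≥ r objects we need more than (r − 1) · k objects total. Threshold: n = (r − 1) · k + 1. With r = 32 and k = 180: n = 31 · 180 + 1 = 5580 + 1 = 5581. For n = 5580 = 31 · 180, we can put exactly 31 objects in every box, avoiding 32 in any single one — so 5581 is tight.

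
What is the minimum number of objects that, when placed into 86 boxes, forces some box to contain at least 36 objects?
n = (36 − 1)·86 + 1 = 3011

By the generalised pigeonhole principle, to guarantee some box contains ≥ r objects we need more than (r − 1) · k objects total. Threshold: n = (r − 1) · k + 1. With r = 36 and k = 86: n = 35 · 86 + 1 = 3010 + 1 = 3011. For n = 3010 = 35 · 86, we can put exactly 35 objects in every box, avoiding 36 in any single one — so 3011 is tight.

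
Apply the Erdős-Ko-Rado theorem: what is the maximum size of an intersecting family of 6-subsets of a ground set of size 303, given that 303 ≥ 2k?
max |F| = C(302, 5) = 20248875010

Erdős-Ko-Rado (1961): when n ≥ 2k, max |F| = C(n−1, k−1). The bound is attained by the star {A : i ∈ A} for any fixed i ∈ [n]. Here C(303−1, 6−1) = C(302, 5) = 20248875010.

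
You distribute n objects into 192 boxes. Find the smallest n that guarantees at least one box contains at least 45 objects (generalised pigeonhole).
n = (45 − 1)·192 + 1 = 8449

By the generalised pigeonhole principle, to guarantee some box contains ≥ r objects we need more than (r − 1) · k objects total. Threshold: n = (r − 1) · k + 1. With r = 45 and k = 192: n = 44 · 192 + 1 = 8448 + 1 = 8449. For n = 8448 = 44 · 192, we can put exactly 44 objects in every box, avoiding 45 in any single one — so 8449 is tight.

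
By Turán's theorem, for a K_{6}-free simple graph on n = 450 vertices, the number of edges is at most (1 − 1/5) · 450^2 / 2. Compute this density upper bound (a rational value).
Turán density bound = (4/5) · 450^2/2 = 81000

Turán's theorem: ex(n, K_{r+1}) is achieved by the complete r-partite Turán graph T(n, r) with parts as balanced as possible, and is at most (1 − 1/r) · n^2/2. For r = 5, n = 450: the density bound is (4/5) · 202500/2 = 81000. Since 5 ∣ 450, the Turán graph T(450, 5) has parts of equal size 90, and its edge count e(T(450, 5)) = 81000 attains the density bound exactly.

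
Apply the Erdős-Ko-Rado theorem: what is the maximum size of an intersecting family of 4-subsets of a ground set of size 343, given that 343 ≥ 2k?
max |F| = C(342, 3) = 6608580

The Erdős-Ko-Rado theorem states: for n ≥ 2k, an intersecting family of k-subsets of an n-element set has size at most C(n − 1, k − 1), with equality for 'star' families {A ⊆ [n] : |A| = k, i ∈ A} (fix an element i). For n = 343, k = 4: C(342, 3) = 6608580.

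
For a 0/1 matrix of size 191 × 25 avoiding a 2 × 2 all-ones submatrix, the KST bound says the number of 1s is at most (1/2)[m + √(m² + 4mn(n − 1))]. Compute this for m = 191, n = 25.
z(191, 25; 2, 2) ≤ (1/2)[191 + √(191² + 4·191·25·24)] = (1/2)[191 + √494881] = 447.2389

Kővári–Sós–Turán: let r_1, ..., r_191 be the row sums and z = Σ r_i the total number of 1s. Each pair of columns can share at most one row with both entries 1 (else a 2×2 all-ones block appears), so Σ_i C(r_i, 2) ≤ C(25, 2) = 300. By convexity Σ_i C(r_i, 2) ≥ 191·C(z/191, 2) = z(z − 191)/(2·191), giving z² − 191z − 191·25·24 ≤ 0 and hence z ≤ (1/2)[191 + √(36481 + 4·114600)] = (1/2)[191 + √494881] ≈ (1/2)(191 + 703.4778) = 447.2389.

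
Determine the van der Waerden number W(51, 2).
W(51, 2) = 51 + 1 = 52

A 2-term AP is any pair of integers, so a monochromatic 2-AP exists iff some colour is used at least twice. With 51 colours, the colouring i ↦ i on {1, ..., 51} uses each colour once, avoiding any monochromatic pair, so W(51, 2) > 51. For {1, ..., 52}, pigeonhole forces two integers of the same colour, which form a monochromatic 2-AP. Hence W(51, 2) = 52.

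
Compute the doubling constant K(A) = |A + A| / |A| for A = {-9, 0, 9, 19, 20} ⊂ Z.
K = |A + A| / |A| = 14/5

Enumerate A + A = {a + b : a, b ∈ A}. With |A| = 5, there are |A|^2 = 25 ordered sum pairs; collecting distinct values, A + A = {-18, -9, 0, 9, 10, 11, 18, 19, 20, 28, 29, 38, 39, 40}, so |A + A| = 14. Thus K = 14/5. For comparison, the minimum possible |A + A| over all 5-element sets is 2·5 − 1 = 9 (so min K = 9/5), attained only by arithmetic progressions.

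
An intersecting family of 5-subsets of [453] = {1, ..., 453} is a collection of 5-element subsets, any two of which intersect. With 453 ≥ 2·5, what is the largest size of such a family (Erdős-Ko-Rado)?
max |F| = C(452, 4) = 1716179025

The Erdős-Ko-Rado theorem states: for n ≥ 2k, an intersecting family of k-subsets of an n-element set has size at most C(n − 1, k − 1), with equality for 'star' families {A ⊆ [n] : |A| = k, i ∈ A} (fix an element i). For n = 453, k = 5: C(452, 4) = 1716179025.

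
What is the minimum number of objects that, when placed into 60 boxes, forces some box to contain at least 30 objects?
n = (30 − 1)·60 + 1 = 1741

By the generalised pigeonhole principle, to guarantee some box contains ≥ r objects we need more than (r − 1) · k objects total. Threshold: n = (r − 1) · k + 1. With r = 30 and k = 60: n = 29 · 60 + 1 = 1740 + 1 = 1741. For n = 1740 = 29 · 60, we can put exactly 29 objects in every box, avoiding 30 in any single one — so 1741 is tight.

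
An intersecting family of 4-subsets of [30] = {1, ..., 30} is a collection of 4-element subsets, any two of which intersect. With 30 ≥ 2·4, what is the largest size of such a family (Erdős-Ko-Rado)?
max |F| = C(29, 3) = 3654

Erdős-Ko-Rado (1961): when n ≥ 2k, max |F| = C(n−1, k−1). The bound is attained by the star {A : i ∈ A} for any fixed i ∈ [n]. Here C(30−1, 4−1) = C(29, 3) = 3654.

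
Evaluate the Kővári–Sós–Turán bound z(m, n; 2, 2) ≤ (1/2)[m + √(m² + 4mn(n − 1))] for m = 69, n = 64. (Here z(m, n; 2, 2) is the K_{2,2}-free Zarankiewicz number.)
z(69, 64; 2, 2) ≤ (1/2)[69 + √(69² + 4·69·64·63)] = (1/2)[69 + √1117593] = 563.0814

Kővári–Sós–Turán: let r_1, ..., r_69 be the row sums and z = Σ r_i the total number of 1s. Each pair of columns can share at most one row with both entries 1 (else a 2×2 all-ones block appears), so Σ_i C(r_i, 2) ≤ C(64, 2) = 2016. By convexity Σ_i C(r_i, 2) ≥ 69·C(z/69, 2) = z(z − 69)/(2·69), giving z² − 69z − 69·64·63 ≤ 0 and hence z ≤ (1/2)[69 + √(4761 + 4·278208)] = (1/2)[69 + √1117593] ≈ (1/2)(69 + 1057.1627) = 563.0814.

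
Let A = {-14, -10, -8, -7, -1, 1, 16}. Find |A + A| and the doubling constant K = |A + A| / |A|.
K = |A + A| / |A| = 25/7

Enumerate A + A = {a + b : a, b ∈ A}. With |A| = 7, there are |A|^2 = 49 ordered sum pairs; collecting distinct values, A + A = {-28, -24, -22, -21, -20, -18, -17, -16, -15, -14, -13, -11, -9, -8, -7, -6, -2, 0, 2, 6, 8, 9, 15, 17, 32}, so |A + A| = 25. Thus K = 25/7. For comparison, the minimum possible |A + A| over all 7-element sets is 2·7 − 1 = 13 (so min K = 13/7), attained only by arithmetic progressions.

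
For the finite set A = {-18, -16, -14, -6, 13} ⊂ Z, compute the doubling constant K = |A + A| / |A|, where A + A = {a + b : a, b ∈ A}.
K = |A + A| / |A| = 14/5

Enumerate A + A = {a + b : a, b ∈ A}. With |A| = 5, there are |A|^2 = 25 ordered sum pairs; collecting distinct values, A + A = {-36, -34, -32, -30, -28, -24, -22, -20, -12, -5, -3, -1, 7, 26}, so |A + A| = 14. Thus K = 14/5. For comparison, the minimum possible |A + A| over all 5-element sets is 2·5 − 1 = 9 (so min K = 9/5), attained only by arithmetic progressions.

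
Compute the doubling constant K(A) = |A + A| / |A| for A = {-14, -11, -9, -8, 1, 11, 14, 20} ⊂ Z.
K = |A + A| / |A| = 30/8 = 15/4

Enumerate A + A = {a + b : a, b ∈ A}. With |A| = 8, there are |A|^2 = 64 ordered sum pairs; collecting distinct values, A + A = {-28, -25, -23, -22, -20, -19, -18, -17, -16, -13, -10, -8, -7, -3, 0, 2, 3, 5, 6, 9, 11, 12, 15, 21, 22, 25, 28, 31, 34, 40}, so |A + A| = 30. Thus K = 30/8 = 15/4. For comparison, the minimum possible |A + A| over all 8-element sets is 2·8 − 1 = 15 (so min K = 15/8), attained only by arithmetic progressions.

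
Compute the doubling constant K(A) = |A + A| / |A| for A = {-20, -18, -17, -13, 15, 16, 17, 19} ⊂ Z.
K = |A + A| / |A| = 29/8

Enumerate A + A = {a + b : a, b ∈ A}. With |A| = 8, there are |A|^2 = 64 ordered sum pairs; collecting distinct values, A + A = {-40, -38, -37, -36, -35, -34, -33, -31, -30, -26, -5, -4, -3, -2, -1, 0, 1, 2, 3, 4, 6, 30, 31, 32, 33, 34, 35, 36, 38}, so |A + A| = 29. Thus K = 29/8. For comparison, the minimum possible |A + A| over all 8-element sets is 2·8 − 1 = 15 (so min K = 15/8), attained only by arithmetic progressions.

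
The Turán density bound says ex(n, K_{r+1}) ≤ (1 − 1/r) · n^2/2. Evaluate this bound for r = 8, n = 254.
Turán density bound = (7/8) · 254^2/2 = 112903/4 ≈ 28225.75

Turán's theorem: ex(n, K_{r+1}) is achieved by the complete r-partite Turán graph T(n, r) with parts as balanced as possible, and is at most (1 − 1/r) · n^2/2. For r = 8, n = 254: the density bound is (7/8) · 64516/2 = 112903/4 ≈ 28225.75. The integer-valued extremum is e(T(254, 8)) = 28225, which is strictly less than the density bound 112903/4 since 8 ∤ 254 (the parts of T(254, 8) cannot all be equal).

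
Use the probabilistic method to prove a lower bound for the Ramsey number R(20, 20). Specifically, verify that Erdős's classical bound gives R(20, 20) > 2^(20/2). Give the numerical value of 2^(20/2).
2^(20/2) = 1024; so R(20, 20) > 1024

Colour each edge of K_n uniformly at random with red/blue. The expected number of monochromatic K_20 is C(n, 20) · 2 · 2^(−C(20,2)). If C(n, 20) · 2^(1 − C(20,2)) < 1, then with positive probability no monochromatic K_20 exists, so R(20, 20) > n. The standard estimate C(n, 20) ≤ n^20/20! shows this inequality holds whenever n ≤ 2^(20/2) (since 20! · 2^(C(20,2) − 1) > 2^(20^2/2) ≥ n^20). Hence R(20, 20) > 2^(20/2) = 1024.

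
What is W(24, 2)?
W(24, 2) = 24 + 1 = 25

A 2-term AP is any pair of integers, so a monochromatic 2-AP exists iff some colour is used at least twice. With 24 colours, the colouring i ↦ i on {1, ..., 24} uses each colour once, avoiding any monochromatic pair, so W(24, 2) > 24. For {1, ..., 25}, pigeonhole forces two integers of the same colour, which form a monochromatic 2-AP. Hence W(24, 2) = 25.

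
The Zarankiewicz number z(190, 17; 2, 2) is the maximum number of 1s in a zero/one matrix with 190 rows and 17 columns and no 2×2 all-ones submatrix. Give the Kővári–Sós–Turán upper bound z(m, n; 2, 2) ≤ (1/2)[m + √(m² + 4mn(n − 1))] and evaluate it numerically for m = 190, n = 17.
z(190, 17; 2, 2) ≤ (1/2)[190 + √(190² + 4·190·17·16)] = (1/2)[190 + √242820] = 341.3838

Kővári–Sós–Turán: let r_1, ..., r_190 be the row sums and z = Σ r_i the total number of 1s. Each pair of columns can share at most one row with both entries 1 (else a 2×2 all-ones block appears), so Σ_i C(r_i, 2) ≤ C(17, 2) = 136. By convexity Σ_i C(r_i, 2) ≥ 190·C(z/190, 2) = z(z − 190)/(2·190), giving z² − 190z − 190·17·16 ≤ 0 and hence z ≤ (1/2)[190 + √(36100 + 4·51680)] = (1/2)[190 + √242820] ≈ (1/2)(190 + 492.7677) = 341.3838.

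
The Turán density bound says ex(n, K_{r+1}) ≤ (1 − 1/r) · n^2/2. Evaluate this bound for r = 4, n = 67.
Turán density bound = (3/4) · 67^2/2 = 13467/8 ≈ 1683.375

Turán's theorem: ex(n, K_{r+1}) is achieved by the complete r-partite Turán graph T(n, r) with parts as balanced as possible, and is at most (1 − 1/r) · n^2/2. For r = 4, n = 67: the density bound is (3/4) · 4489/2 = 13467/8 ≈ 1683.375. The integer-valued extremum is e(T(67, 4)) = 1683, which is strictly less than the density bound 13467/8 since 4 ∤ 67 (the parts of T(67, 4) cannot all be equal).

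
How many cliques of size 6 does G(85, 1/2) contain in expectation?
E[# K_6] = C(85, 6) · (1/2)^C(6, 2) = 437353560 / 2^15 = 54669195/4096 ≈ 13346.971436

For each 6-subset S of vertices (there are C(85, 6) = 437353560 such S), let X_S = 1 if S induces a K_6 (all C(6, 2) = 15 edges present). Then P(X_S = 1) = (1/2)^15 = 1/32768. By linearity of expectation, E[# K_6] = C(85, 6) · (1/2)^15 = 437353560 / 32768 = 54669195/4096 ≈ 13346.971436.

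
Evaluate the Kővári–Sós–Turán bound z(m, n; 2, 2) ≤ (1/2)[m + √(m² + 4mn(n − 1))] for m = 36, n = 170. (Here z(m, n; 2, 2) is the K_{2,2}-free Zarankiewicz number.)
z(36, 170; 2, 2) ≤ (1/2)[36 + √(36² + 4·36·170·169)] = (1/2)[36 + √4138416] = 1035.1549

Kővári–Sós–Turán: let r_1, ..., r_36 be the row sums and z = Σ r_i the total number of 1s. Each pair of columns can share at most one row with both entries 1 (else a 2×2 all-ones block appears), so Σ_i C(r_i, 2) ≤ C(170, 2) = 14365. By convexity Σ_i C(r_i, 2) ≥ 36·C(z/36, 2) = z(z − 36)/(2·36), giving z² − 36z − 36·170·169 ≤ 0 and hence z ≤ (1/2)[36 + √(1296 + 4·1034280)] = (1/2)[36 + √4138416] ≈ (1/2)(36 + 2034.3097) = 1035.1549.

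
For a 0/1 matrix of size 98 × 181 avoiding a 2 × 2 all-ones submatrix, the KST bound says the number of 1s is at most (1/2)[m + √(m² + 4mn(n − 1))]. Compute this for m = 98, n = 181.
z(98, 181; 2, 2) ≤ (1/2)[98 + √(98² + 4·98·181·180)] = (1/2)[98 + √12780964] = 1836.5237

Kővári–Sós–Turán: let r_1, ..., r_98 be the row sums and z = Σ r_i the total number of 1s. Each pair of columns can share at most one row with both entries 1 (else a 2×2 all-ones block appears), so Σ_i C(r_i, 2) ≤ C(181, 2) = 16290. By convexity Σ_i C(r_i, 2) ≥ 98·C(z/98, 2) = z(z − 98)/(2·98), giving z² − 98z − 98·181·180 ≤ 0 and hence z ≤ (1/2)[98 + √(9604 + 4·3192840)] = (1/2)[98 + √12780964] ≈ (1/2)(98 + 3575.0474) = 1836.5237.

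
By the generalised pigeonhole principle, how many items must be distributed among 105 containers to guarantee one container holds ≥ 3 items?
n = (3 − 1)·105 + 1 = 211

By the generalised pigeonhole principle, to guarantee some box contains ≥ r objects we need more than (r − 1) · k objects total. Threshold: n = (r − 1) · k + 1. With r = 3 and k = 105: n = 2 · 105 + 1 = 210 + 1 = 211. For n = 210 = 2 · 105, we can put exactly 2 objects in every box, avoiding 3 in any single one — so 211 is tight.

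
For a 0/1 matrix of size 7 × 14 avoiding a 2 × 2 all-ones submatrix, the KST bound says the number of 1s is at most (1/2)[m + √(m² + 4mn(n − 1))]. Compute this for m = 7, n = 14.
z(7, 14; 2, 2) ≤ (1/2)[7 + √(7² + 4·7·14·13)] = (1/2)[7 + √5145] = 39.3643

Kővári–Sós–Turán: let r_1, ..., r_7 be the row sums and z = Σ r_i the total number of 1s. Each pair of columns can share at most one row with both entries 1 (else a 2×2 all-ones block appears), so Σ_i C(r_i, 2) ≤ C(14, 2) = 91. By convexity Σ_i C(r_i, 2) ≥ 7·C(z/7, 2) = z(z − 7)/(2·7), giving z² − 7z − 7·14·13 ≤ 0 and hence z ≤ (1/2)[7 + √(49 + 4·1274)] = (1/2)[7 + √5145] ≈ (1/2)(7 + 71.7287) = 39.3643.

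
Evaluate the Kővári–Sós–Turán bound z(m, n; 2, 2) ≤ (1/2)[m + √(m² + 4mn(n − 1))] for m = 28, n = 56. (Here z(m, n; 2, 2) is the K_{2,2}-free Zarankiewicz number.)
z(28, 56; 2, 2) ≤ (1/2)[28 + √(28² + 4·28·56·55)] = (1/2)[28 + √345744] = 308

Kővári–Sós–Turán: let r_1, ..., r_28 be the row sums and z = Σ r_i the total number of 1s. Each pair of columns can share at most one row with both entries 1 (else a 2×2 all-ones block appears), so Σ_i C(r_i, 2) ≤ C(56, 2) = 1540. By convexity Σ_i C(r_i, 2) ≥ 28·C(z/28, 2) = z(z − 28)/(2·28), giving z² − 28z − 28·56·55 ≤ 0 and hence z ≤ (1/2)[28 + √(784 + 4·86240)] = (1/2)[28 + √345744] ≈ (1/2)(28 + 588) = 308.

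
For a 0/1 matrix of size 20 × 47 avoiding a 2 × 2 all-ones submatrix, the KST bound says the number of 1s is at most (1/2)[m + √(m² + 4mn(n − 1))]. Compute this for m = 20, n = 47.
z(20, 47; 2, 2) ≤ (1/2)[20 + √(20² + 4·20·47·46)] = (1/2)[20 + √173360] = 218.1826

Kővári–Sós–Turán: let r_1, ..., r_20 be the row sums and z = Σ r_i the total number of 1s. Each pair of columns can share at most one row with both entries 1 (else a 2×2 all-ones block appears), so Σ_i C(r_i, 2) ≤ C(47, 2) = 1081. By convexity Σ_i C(r_i, 2) ≥ 20·C(z/20, 2) = z(z − 20)/(2·20), giving z² − 20z − 20·47·46 ≤ 0 and hence z ≤ (1/2)[20 + √(400 + 4·43240)] = (1/2)[20 + √173360] ≈ (1/2)(20 + 416.3652) = 218.1826.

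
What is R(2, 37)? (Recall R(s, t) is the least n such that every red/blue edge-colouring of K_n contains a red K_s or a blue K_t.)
R(2, 37) = 37

R(2, k) = k for all k ≥ 2: in a 2-colouring of K_k, either some edge is red (a red K_2) or all edges are blue (a blue K_k). And K_{36} coloured all-blue has no blue K_37, so R(2, 37) > 36. Hence R(2, 37) = 37.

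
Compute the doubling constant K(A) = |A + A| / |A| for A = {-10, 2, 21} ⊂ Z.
K = |A + A| / |A| = 6/3 = 2

Enumerate A + A = {a + b : a, b ∈ A}. With |A| = 3, there are |A|^2 = 9 ordered sum pairs; collecting distinct values, A + A = {-20, -8, 4, 11, 23, 42}, so |A + A| = 6. Thus K = 6/3 = 2. For comparison, the minimum possible |A + A| over all 3-element sets is 2·3 − 1 = 5 (so min K = 5/3), attained only by arithmetic progressions.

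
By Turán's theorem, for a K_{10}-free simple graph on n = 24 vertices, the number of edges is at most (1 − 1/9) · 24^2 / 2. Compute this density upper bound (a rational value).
Turán density bound = (8/9) · 24^2/2 = 256

Turán's theorem: ex(n, K_{r+1}) is achieved by the complete r-partite Turán graph T(n, r) with parts as balanced as possible, and is at most (1 − 1/r) · n^2/2. For r = 9, n = 24: the density bound is (8/9) · 576/2 = 256. The integer-valued extremum is e(T(24, 9)) = 255, which is strictly less than the density bound 256 since 9 ∤ 24 (the parts of T(24, 9) cannot all be equal).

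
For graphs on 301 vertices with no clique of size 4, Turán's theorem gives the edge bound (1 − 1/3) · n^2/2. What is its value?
Turán density bound = (2/3) · 301^2/2 = 90601/3 ≈ 30200.3333

Turán's theorem: ex(n, K_{r+1}) is achieved by the complete r-partite Turán graph T(n, r) with parts as balanced as possible, and is at most (1 − 1/r) · n^2/2. For r = 3, n = 301: the density bound is (2/3) · 90601/2 = 90601/3 ≈ 30200.3333. The integer-valued extremum is e(T(301, 3)) = 30200, which is strictly less than the density bound 90601/3 since 3 ∤ 301 (the parts of T(301, 3) cannot all be equal).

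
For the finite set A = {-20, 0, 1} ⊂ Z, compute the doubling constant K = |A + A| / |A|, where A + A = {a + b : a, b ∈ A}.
K = |A + A| / |A| = 6/3 = 2

Enumerate A + A = {a + b : a, b ∈ A}. With |A| = 3, there are |A|^2 = 9 ordered sum pairs; collecting distinct values, A + A = {-40, -20, -19, 0, 1, 2}, so |A + A| = 6. Thus K = 6/3 = 2. For comparison, the minimum possible |A + A| over all 3-element sets is 2·3 − 1 = 5 (so min K = 5/3), attained only by arithmetic progressions.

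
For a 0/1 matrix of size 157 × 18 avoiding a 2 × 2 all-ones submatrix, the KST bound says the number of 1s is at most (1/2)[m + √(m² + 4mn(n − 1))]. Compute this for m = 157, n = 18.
z(157, 18; 2, 2) ≤ (1/2)[157 + √(157² + 4·157·18·17)] = (1/2)[157 + √216817] = 311.3181

Kővári–Sós–Turán: let r_1, ..., r_157 be the row sums and z = Σ r_i the total number of 1s. Each pair of columns can share at most one row with both entries 1 (else a 2×2 all-ones block appears), so Σ_i C(r_i, 2) ≤ C(18, 2) = 153. By convexity Σ_i C(r_i, 2) ≥ 157·C(z/157, 2) = z(z − 157)/(2·157), giving z² − 157z − 157·18·17 ≤ 0 and hence z ≤ (1/2)[157 + √(24649 + 4·48042)] = (1/2)[157 + √216817] ≈ (1/2)(157 + 465.6361) = 311.3181.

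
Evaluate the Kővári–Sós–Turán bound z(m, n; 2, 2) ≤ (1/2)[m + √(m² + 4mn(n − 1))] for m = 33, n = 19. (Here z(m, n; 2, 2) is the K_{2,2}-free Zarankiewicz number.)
z(33, 19; 2, 2) ≤ (1/2)[33 + √(33² + 4·33·19·18)] = (1/2)[33 + √46233] = 124.0093

Kővári–Sós–Turán: let r_1, ..., r_33 be the row sums and z = Σ r_i the total number of 1s. Each pair of columns can share at most one row with both entries 1 (else a 2×2 all-ones block appears), so Σ_i C(r_i, 2) ≤ C(19, 2) = 171. By convexity Σ_i C(r_i, 2) ≥ 33·C(z/33, 2) = z(z − 33)/(2·33), giving z² − 33z − 33·19·18 ≤ 0 and hence z ≤ (1/2)[33 + √(1089 + 4·11286)] = (1/2)[33 + √46233] ≈ (1/2)(33 + 215.0186) = 124.0093.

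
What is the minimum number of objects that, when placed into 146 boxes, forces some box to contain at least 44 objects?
n = (44 − 1)·146 + 1 = 6279

By the generalised pigeonhole principle, to guarantee some box contains ≥ r objects we need more than (r − 1) · k objects total. Threshold: n = (r − 1) · k + 1. With r = 44 and k = 146: n = 43 · 146 + 1 = 6278 + 1 = 6279. For n = 6278 = 43 · 146, we can put exactly 43 objects in every box, avoiding 44 in any single one — so 6279 is tight.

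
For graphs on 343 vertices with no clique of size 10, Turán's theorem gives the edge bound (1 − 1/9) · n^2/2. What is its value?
Turán density bound = (8/9) · 343^2/2 = 470596/9 ≈ 52288.4444

Turán's theorem: ex(n, K_{r+1}) is achieved by the complete r-partite Turán graph T(n, r) with parts as balanced as possible, and is at most (1 − 1/r) · n^2/2. For r = 9, n = 343: the density bound is (8/9) · 117649/2 = 470596/9 ≈ 52288.4444. The integer-valued extremum is e(T(343, 9)) = 52288, which is strictly less than the density bound 470596/9 since 9 ∤ 343 (the parts of T(343, 9) cannot all be equal).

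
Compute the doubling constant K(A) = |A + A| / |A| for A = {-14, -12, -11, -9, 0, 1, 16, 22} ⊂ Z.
K = |A + A| / |A| = 33/8

Enumerate A + A = {a + b : a, b ∈ A}. With |A| = 8, there are |A|^2 = 64 ordered sum pairs; collecting distinct values, A + A = {-28, -26, -25, -24, -23, -22, -21, -20, -18, -14, -13, -12, -11, -10, -9, -8, 0, 1, 2, 4, 5, 7, 8, 10, 11, 13, 16, 17, 22, 23, 32, 38, 44}, so |A + A| = 33. Thus K = 33/8. For comparison, the minimum possible |A + A| over all 8-element sets is 2·8 − 1 = 15 (so min K = 15/8), attained only by arithmetic progressions.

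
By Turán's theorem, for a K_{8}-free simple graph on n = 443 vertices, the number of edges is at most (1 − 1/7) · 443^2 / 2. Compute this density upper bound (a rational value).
Turán density bound = (6/7) · 443^2/2 = 588747/7 ≈ 84106.7143

Turán's theorem: ex(n, K_{r+1}) is achieved by the complete r-partite Turán graph T(n, r) with parts as balanced as possible, and is at most (1 − 1/r) · n^2/2. For r = 7, n = 443: the density bound is (6/7) · 196249/2 = 588747/7 ≈ 84106.7143. The integer-valued extremum is e(T(443, 7)) = 84106, which is strictly less than the density bound 588747/7 since 7 ∤ 443 (the parts of T(443, 7) cannot all be equal).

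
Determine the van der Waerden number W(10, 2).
W(10, 2) = 10 + 1 = 11

A 2-term AP is any pair of integers, so a monochromatic 2-AP exists iff some colour is used at least twice. With 10 colours, the colouring i ↦ i on {1, ..., 10} uses each colour once, avoiding any monochromatic pair, so W(10, 2) > 10. For {1, ..., 11}, pigeonhole forces two integers of the same colour, which form a monochromatic 2-AP. Hence W(10, 2) = 11.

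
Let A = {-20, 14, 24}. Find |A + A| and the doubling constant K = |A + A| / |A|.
K = |A + A| / |A| = 6/3 = 2

Enumerate A + A = {a + b : a, b ∈ A}. With |A| = 3, there are |A|^2 = 9 ordered sum pairs; collecting distinct values, A + A = {-40, -6, 4, 28, 38, 48}, so |A + A| = 6. Thus K = 6/3 = 2. For comparison, the minimum possible |A + A| over all 3-element sets is 2·3 − 1 = 5 (so min K = 5/3), attained only by arithmetic progressions.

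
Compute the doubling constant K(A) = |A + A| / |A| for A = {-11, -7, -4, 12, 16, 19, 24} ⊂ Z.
K = |A + A| / |A| = 25/7

Enumerate A + A = {a + b : a, b ∈ A}. With |A| = 7, there are |A|^2 = 49 ordered sum pairs; collecting distinct values, A + A = {-22, -18, -15, -14, -11, -8, 1, 5, 8, 9, 12, 13, 15, 17, 20, 24, 28, 31, 32, 35, 36, 38, 40, 43, 48}, so |A + A| = 25. Thus K = 25/7. For comparison, the minimum possible |A + A| over all 7-element sets is 2·7 − 1 = 13 (so min K = 13/7), attained only by arithmetic progressions.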